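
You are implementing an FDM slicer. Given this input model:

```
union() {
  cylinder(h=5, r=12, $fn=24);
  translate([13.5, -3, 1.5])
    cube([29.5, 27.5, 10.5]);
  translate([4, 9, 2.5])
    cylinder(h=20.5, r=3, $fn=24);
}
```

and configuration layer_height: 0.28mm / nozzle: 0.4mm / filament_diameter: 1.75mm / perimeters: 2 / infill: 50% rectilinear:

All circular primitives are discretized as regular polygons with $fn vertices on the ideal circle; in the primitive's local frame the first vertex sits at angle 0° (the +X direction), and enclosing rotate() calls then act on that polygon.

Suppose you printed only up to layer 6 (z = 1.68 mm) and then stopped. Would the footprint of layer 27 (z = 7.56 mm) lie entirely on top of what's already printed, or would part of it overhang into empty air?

Compare the two slices. At z = 1.68: the r=12 cylinder gives a regular 24-gon of circumradius 12 (constant along its height) (area = (24/2)·12.000²·sin(360°/24) = 447.24 mm²); the cube at (13.5, -3) (footprint 29.5×27.5) is included at this height (area 811.25 mm²); the cylinder at (4, 9) is absent (z outside [2.5, 23]); Combining (union): the 2 present regions are separate (no shared area or edge), so areas and boundary lengths simply add and each stays a separate island — area = 1258.49 mm². At z = 7.56: the cylinder does not reach this height (z outside [0, 5]); the cube at (13.5, -3) (footprint 29.5×27.5) is included at this height (area 811.25 mm²); the r=3 cylinder at (4, 9) gives a regular 24-gon of circumradius 3 (constant along its height) (area = (24/2)·3.000²·sin(360°/24) = 27.95 mm²); Combining (union): the 2 present regions are separate (no shared area or edge), so areas and boundary lengths simply add and each stays a separate island — area = 839.20 mm². Checking containment: at z = 7.56 the cross-section extends beyond the z = 1.68 cross-section by about 2.93 mm².

part overhangs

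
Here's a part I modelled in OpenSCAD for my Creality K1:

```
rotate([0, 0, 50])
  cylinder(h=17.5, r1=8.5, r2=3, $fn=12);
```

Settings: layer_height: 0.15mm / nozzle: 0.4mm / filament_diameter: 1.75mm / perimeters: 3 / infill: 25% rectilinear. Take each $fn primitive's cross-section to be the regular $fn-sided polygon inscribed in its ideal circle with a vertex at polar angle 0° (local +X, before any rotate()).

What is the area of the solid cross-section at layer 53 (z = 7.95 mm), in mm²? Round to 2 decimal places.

108.05 mm²

At z = 7.95 mm: the cone contributes a regular 12-gon of circumradius 6.001 (interpolated between r1=8.5 and r2=3 at t=0.454) (area = (12/2)·6.001²·sin(360°/12) = 108.05 mm²); (whole slice rotated 50° about Z — lengths, areas and connectivity unchanged). Overall, the cross-section is a single solid region. Net area = 108.05 mm².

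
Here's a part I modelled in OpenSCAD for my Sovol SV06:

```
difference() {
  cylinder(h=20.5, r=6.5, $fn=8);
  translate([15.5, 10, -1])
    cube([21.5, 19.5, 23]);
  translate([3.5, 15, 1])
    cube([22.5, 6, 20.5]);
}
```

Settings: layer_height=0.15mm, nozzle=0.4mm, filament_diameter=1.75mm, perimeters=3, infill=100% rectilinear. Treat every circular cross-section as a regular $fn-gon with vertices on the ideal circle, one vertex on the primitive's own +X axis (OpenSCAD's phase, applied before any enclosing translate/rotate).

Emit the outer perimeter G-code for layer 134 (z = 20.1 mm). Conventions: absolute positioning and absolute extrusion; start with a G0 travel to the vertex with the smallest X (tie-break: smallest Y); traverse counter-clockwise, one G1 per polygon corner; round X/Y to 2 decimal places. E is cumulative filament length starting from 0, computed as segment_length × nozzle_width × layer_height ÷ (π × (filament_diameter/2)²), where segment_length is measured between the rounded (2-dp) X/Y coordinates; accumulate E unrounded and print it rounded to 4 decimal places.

At z = 20.1 mm: the cylinder: section is a regular 8-gon, circumradius r=6.5; the cube at (15.5, 10) (footprint 21.5×19.5) is included at this height; the cube at (3.5, 15) (footprint 22.5×6) is included at this height; After the difference (first − rest): starting from the r=6.5 cylinder, the 21.5×19.5 cube at (15.5, 10) misses the remaining region (no effect); the 22.5×6 cube at (3.5, 15) misses the remaining region (no effect) — 1 connected region. The outline is a single polygon with 8 vertices. Extrusion per mm of travel: 0.4 × 0.15 / (π × 0.875²) = 0.024945. Accumulating E over each segment gives final E = 0.9932.

G0 X-6.50 Y0.00 Z20.10
G1 X-4.60 Y-4.60 E0.1242
G1 X0.00 Y-6.50 E0.2483
G1 X4.60 Y-4.60 E0.3725
G1 X6.50 Y0.00 E0.4966
G1 X4.60 Y4.60 E0.6208
G1 X0.00 Y6.50 E0.7449
G1 X-4.60 Y4.60 E0.8691
G1 X-6.50 Y0.00 E0.9932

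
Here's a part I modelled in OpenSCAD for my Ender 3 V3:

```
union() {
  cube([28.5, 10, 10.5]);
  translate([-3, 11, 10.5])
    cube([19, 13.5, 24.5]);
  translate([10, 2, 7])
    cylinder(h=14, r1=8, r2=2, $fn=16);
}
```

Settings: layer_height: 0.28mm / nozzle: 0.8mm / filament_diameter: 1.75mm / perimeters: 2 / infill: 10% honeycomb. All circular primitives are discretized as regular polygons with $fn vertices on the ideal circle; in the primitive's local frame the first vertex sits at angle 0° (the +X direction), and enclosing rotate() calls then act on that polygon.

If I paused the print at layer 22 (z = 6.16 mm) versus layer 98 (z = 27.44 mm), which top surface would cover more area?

layer 22 (z = 6.16 mm)

Layer 22 (z = 6.16): the cube is present — its section is the full 28.5×10 rectangle (area 285.00 mm²); the cube at (-3, 11) is absent (z outside [10.5, 35]); the cone at (10, 2) is not intersected at this z (z outside [7, 21]); Combining (union): only the 28.5×10 cube is present, so the union is just that shape — area = 285.00 mm². So its area = 285.00 mm². Layer 98 (z = 27.44): the cube is absent (z outside [0, 10.5]); the 19×13.5 cube at (-3, 11) contributes its full rectangle (area 256.50 mm²); the cone at (10, 2) is not intersected at this z (z outside [7, 21]); Combining (union): only the 19×13.5 cube at (-3, 11) is present, so the union is just that shape — area = 256.50 mm². So its area = 256.50 mm². Layer 22 is larger (285.00 vs 256.50 mm²).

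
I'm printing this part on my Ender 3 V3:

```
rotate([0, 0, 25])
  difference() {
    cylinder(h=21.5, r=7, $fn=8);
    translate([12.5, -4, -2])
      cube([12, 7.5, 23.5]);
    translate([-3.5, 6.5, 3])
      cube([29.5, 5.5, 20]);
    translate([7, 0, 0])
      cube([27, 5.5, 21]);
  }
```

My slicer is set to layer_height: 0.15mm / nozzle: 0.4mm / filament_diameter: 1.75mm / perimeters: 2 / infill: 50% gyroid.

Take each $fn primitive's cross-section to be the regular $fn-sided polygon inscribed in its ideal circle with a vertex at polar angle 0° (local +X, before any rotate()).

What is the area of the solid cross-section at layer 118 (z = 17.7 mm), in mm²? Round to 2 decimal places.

At z = 17.7 mm: the r=7 cylinder gives a regular 8-gon of circumradius 7 (constant along its height) (area = (8/2)·7.000²·sin(360°/8) = 138.59 mm²); the cube at (12.5, -4) (footprint 12×7.5) is included at this height (area 90.00 mm²); the cube at (-3.5, 6.5) (footprint 29.5×5.5) is included at this height (area 162.25 mm²); the 27×5.5 cube at (7, 0) contributes its full rectangle (area 148.50 mm²); Taking the first minus the rest: starting from the r=7 cylinder (138.59 mm²), the 12×7.5 cube at (12.5, -4) misses the remaining region (no effect); the 29.5×5.5 cube at (-3.5, 6.5) partially overlaps it — only the 0.60 mm² overlap (of its 162.25 mm²) is removed, clipping the outline; the 27×5.5 cube at (7, 0) misses the remaining region (no effect) — area = 137.99 mm²; (rotated 25° about Z; rotation is an isometry so areas/perimeters/island counts are preserved). Overall, the cross-section is a single solid region. Net area = 137.99 mm².

137.99 mm²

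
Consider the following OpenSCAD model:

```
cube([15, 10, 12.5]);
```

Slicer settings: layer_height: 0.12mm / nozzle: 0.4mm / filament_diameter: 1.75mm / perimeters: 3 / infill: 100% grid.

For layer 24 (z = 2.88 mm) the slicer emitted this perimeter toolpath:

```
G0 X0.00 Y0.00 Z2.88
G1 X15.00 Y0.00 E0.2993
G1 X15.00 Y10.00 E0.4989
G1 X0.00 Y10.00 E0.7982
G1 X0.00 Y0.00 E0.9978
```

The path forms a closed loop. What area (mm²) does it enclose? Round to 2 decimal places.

Apply the shoelace formula to the sequence of (X, Y) vertices; enclosed area = 150.00 mm².

150.00 mm²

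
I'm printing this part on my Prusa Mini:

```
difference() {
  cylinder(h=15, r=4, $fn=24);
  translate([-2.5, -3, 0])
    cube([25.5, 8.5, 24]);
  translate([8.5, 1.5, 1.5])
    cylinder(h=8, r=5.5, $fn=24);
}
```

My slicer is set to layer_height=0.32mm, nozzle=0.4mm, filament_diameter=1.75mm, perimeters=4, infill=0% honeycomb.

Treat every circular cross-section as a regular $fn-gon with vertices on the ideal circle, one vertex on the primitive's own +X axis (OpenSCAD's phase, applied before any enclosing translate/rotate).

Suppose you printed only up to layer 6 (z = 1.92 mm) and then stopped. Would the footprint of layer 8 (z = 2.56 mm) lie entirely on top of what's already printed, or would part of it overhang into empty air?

Compare the two slices. At z = 1.92: the r=4 cylinder gives a regular 24-gon of circumradius 4 (constant along its height) (area = (24/2)·4.000²·sin(360°/24) = 49.69 mm²); the 25.5×8.5 cube at (-2.5, -3) contributes its full rectangle (area 216.75 mm²); the cylinder at (8.5, 1.5): section is a regular 24-gon, circumradius r=5.5 (area = (24/2)·5.500²·sin(360°/24) = 93.95 mm²); Subtracting the remaining from the first: starting from the r=4 cylinder (49.69 mm²), the 25.5×8.5 cube at (-2.5, -3) partially overlaps it — only the 39.84 mm² overlap (of its 216.75 mm²) is removed, clipping the outline; the r=5.5 cylinder at (8.5, 1.5) misses the remaining region (no effect) — area = 9.85 mm². At z = 2.56: the cylinder: section is a regular 24-gon, circumradius r=4 (area = (24/2)·4.000²·sin(360°/24) = 49.69 mm²); the cube at (-2.5, -3) (footprint 25.5×8.5) is included at this height (area 216.75 mm²); the cylinder at (8.5, 1.5): section is a regular 24-gon, circumradius r=5.5 (area = (24/2)·5.500²·sin(360°/24) = 93.95 mm²); After the difference (first − rest): starting from the r=4 cylinder (49.69 mm²), the 25.5×8.5 cube at (-2.5, -3) partially overlaps it — only the 39.84 mm² overlap (of its 216.75 mm²) is removed, clipping the outline; the r=5.5 cylinder at (8.5, 1.5) misses the remaining region (no effect) — area = 9.85 mm². Checking containment: the cross-section at z = 2.56 is a subset of the cross-section at z = 1.92.

entirely on top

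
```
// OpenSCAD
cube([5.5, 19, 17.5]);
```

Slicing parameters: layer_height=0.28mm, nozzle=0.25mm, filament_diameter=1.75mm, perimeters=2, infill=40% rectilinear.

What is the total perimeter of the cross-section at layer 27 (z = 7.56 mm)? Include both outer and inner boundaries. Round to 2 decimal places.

49.00 mm

At z = 7.56 mm: the 5.5×19 cube contributes its full rectangle (perimeter 49.00 mm). Overall, the cross-section is a single solid region. Total boundary length (outer) = 49.00 mm.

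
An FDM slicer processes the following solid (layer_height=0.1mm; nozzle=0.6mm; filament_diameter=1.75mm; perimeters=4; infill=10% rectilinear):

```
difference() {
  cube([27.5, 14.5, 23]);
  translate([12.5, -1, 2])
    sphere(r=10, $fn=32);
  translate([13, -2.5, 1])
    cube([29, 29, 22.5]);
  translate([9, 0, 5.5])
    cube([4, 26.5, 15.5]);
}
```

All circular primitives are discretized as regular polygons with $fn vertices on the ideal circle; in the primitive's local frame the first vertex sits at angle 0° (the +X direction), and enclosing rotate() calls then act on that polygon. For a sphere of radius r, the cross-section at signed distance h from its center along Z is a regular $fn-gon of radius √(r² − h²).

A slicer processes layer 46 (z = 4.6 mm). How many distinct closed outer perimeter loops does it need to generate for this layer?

1

At z = 4.6 mm: the 27.5×14.5 cube contributes its full rectangle; the sphere at (12.5, -1): section is a regular 32-gon, circumradius = √(r²−h²) = √(10²−2.6²) = 9.656; the cube at (13, -2.5) is present — its section is the full 29×29 rectangle; the cube at (9, 0) is not intersected at this z (z outside [5.5, 21]); After the difference (first − rest): starting from the 27.5×14.5 cube, the r=10 sphere at (12.5, -1) partially overlaps it — only the 126.31 mm² overlap (of its 291.04 mm²) is removed, clipping the outline; the 29×29 cube at (13, -2.5) partially overlaps it — only the 151.41 mm² overlap (of its 841.00 mm²) is removed, clipping the outline — 1 connected region. The result has 1 disconnected region.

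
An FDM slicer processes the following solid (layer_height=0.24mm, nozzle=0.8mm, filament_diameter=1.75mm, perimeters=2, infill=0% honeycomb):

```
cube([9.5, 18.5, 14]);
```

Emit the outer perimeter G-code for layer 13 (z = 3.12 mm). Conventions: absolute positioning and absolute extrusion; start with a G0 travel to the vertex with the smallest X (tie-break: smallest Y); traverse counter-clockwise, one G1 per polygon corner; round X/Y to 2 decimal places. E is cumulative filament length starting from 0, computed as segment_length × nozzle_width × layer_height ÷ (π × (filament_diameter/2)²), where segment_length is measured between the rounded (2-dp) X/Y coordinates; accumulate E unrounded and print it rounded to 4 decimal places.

At z = 3.12 mm: the cube (footprint 9.5×18.5) is included at this height. The outline is a single polygon with 4 vertices. Extrusion per mm of travel: 0.8 × 0.24 / (π × 0.875²) = 0.079824. Accumulating E over each segment gives final E = 4.4702.

G0 X0.00 Y0.00 Z3.12
G1 X9.50 Y0.00 E0.7583
G1 X9.50 Y18.50 E2.2351
G1 X0.00 Y18.50 E2.9934
G1 X0.00 Y0.00 E4.4702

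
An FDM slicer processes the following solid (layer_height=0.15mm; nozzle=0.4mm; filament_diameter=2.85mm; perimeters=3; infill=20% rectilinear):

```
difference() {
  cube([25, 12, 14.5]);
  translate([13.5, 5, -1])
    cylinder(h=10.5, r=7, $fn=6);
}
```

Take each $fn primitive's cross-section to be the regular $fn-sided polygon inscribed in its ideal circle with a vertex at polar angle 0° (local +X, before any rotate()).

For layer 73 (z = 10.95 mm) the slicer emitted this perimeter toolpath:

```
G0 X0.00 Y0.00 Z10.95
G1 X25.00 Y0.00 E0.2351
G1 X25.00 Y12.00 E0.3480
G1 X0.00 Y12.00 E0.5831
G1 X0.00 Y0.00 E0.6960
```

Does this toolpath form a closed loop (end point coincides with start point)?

Start point (G0): (0.00, 0.00). End point (last G1): the path returns to the start — closed.

yes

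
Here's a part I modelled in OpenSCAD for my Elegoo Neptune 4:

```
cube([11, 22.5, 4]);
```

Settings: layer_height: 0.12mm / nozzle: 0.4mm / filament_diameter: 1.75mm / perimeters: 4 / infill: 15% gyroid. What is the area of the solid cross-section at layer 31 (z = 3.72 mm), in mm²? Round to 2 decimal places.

247.50 mm²

At z = 3.72 mm: the 11×22.5 cube contributes its full rectangle (area 247.50 mm²). Overall, the cross-section is a single solid region. Net area = 247.50 mm².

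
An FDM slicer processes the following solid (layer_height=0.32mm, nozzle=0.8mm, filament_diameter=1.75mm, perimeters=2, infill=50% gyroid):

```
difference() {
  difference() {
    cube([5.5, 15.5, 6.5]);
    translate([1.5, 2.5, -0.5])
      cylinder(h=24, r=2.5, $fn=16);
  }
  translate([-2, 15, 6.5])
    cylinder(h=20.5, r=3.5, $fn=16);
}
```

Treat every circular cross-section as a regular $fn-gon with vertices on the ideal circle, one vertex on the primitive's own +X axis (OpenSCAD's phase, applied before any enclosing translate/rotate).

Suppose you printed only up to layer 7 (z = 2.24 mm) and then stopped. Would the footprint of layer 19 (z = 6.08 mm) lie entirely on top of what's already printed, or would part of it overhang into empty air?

Compare the two slices. At z = 2.24: the cube (footprint 5.5×15.5) is included at this height (area 85.25 mm²); the r=2.5 cylinder at (1.5, 2.5) gives a regular 16-gon of circumradius 2.5 (constant along its height) (area = (16/2)·2.500²·sin(360°/16) = 19.13 mm²); After the difference (first − rest): starting from the 5.5×15.5 cube (85.25 mm²), the r=2.5 cylinder at (1.5, 2.5) partially overlaps it — only the 16.48 mm² overlap (of its 19.13 mm²) is removed, clipping the outline — area = 68.77 mm²; the cylinder at (-2, 15) is absent (z outside [6.5, 27]); After the difference (first − rest): none of the subtracted shapes is present at this height, so the result so far is unchanged — area = 68.77 mm². At z = 6.08: the cube (footprint 5.5×15.5) is included at this height (area 85.25 mm²); the r=2.5 cylinder at (1.5, 2.5) contributes a regular 16-gon of circumradius 2.5 (area = (16/2)·2.500²·sin(360°/16) = 19.13 mm²); Subtracting the remaining from the first: starting from the 5.5×15.5 cube (85.25 mm²), the r=2.5 cylinder at (1.5, 2.5) partially overlaps it — only the 16.48 mm² overlap (of its 19.13 mm²) is removed, clipping the outline — area = 68.77 mm²; the cylinder at (-2, 15) does not reach this height (z outside [6.5, 27]); Taking the first minus the rest: none of the subtracted shapes is present at this height, so the result so far is unchanged — area = 68.77 mm². Checking containment: the cross-section at z = 6.08 is a subset of the cross-section at z = 2.24.

entirely on top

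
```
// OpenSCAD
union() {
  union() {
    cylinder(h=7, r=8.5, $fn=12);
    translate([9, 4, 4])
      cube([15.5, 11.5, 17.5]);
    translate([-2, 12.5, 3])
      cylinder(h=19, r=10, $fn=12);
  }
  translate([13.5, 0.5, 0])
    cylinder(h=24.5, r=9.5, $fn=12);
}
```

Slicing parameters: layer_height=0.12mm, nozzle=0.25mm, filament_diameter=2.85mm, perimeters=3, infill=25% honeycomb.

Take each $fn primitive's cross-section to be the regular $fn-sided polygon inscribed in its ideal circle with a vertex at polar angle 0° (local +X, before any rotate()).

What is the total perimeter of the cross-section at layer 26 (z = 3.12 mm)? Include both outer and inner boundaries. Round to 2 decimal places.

120.29 mm

At z = 3.12 mm: the r=8.5 cylinder gives a regular 12-gon of circumradius 8.5 (constant along its height) (perimeter = 2·12·8.500·sin(180°/12) = 52.80 mm); the cube at (9, 4) does not reach this height (z outside [4, 21.5]); the cylinder at (-2, 12.5): section is a regular 12-gon, circumradius r=10 (perimeter = 2·12·10.000·sin(180°/12) = 62.12 mm); Taking the union: the regions partially overlap (shared area 48.03 mm²), so the edge portions inside another operand are dropped and the merged outline is re-measured after clipping — boundary = 85.82 mm; the r=9.5 cylinder at (13.5, 0.5) gives a regular 12-gon of circumradius 9.5 (constant along its height) (perimeter = 2·12·9.500·sin(180°/12) = 59.01 mm); Combining (union): the regions partially overlap (shared area 31.61 mm²), so the edge portions inside another operand are dropped and the merged outline is re-measured after clipping — boundary = 120.29 mm. Overall, the cross-section is a single solid region. Total boundary length (outer) = 120.29 mm.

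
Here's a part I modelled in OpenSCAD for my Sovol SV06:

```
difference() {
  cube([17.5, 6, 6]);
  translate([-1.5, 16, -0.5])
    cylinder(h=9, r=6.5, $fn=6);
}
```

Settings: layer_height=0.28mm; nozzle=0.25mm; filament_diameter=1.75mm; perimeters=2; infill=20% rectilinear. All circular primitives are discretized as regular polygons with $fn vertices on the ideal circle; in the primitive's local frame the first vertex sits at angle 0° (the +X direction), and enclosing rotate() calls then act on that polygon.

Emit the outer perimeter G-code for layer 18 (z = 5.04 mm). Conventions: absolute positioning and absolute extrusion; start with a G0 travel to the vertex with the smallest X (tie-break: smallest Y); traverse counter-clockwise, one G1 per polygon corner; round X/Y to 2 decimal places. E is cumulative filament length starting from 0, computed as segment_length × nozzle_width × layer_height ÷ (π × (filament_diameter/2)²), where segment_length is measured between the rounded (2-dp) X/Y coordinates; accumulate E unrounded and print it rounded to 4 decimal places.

G0 X0.00 Y0.00 Z5.04
G1 X17.50 Y0.00 E0.5093
G1 X17.50 Y6.00 E0.6839
G1 X0.00 Y6.00 E1.1932
G1 X0.00 Y0.00 E1.3678

At z = 5.04 mm: the cube is present — its section is the full 17.5×6 rectangle; the cylinder at (-1.5, 16): section is a regular 6-gon, circumradius r=6.5; Subtracting the remaining from the first: starting from the 17.5×6 cube, the r=6.5 cylinder at (-1.5, 16) misses the remaining region (no effect) — 1 connected region. The outline is a single polygon with 4 vertices. Extrusion per mm of travel: 0.25 × 0.28 / (π × 0.875²) = 0.029103. Accumulating E over each segment gives final E = 1.3678.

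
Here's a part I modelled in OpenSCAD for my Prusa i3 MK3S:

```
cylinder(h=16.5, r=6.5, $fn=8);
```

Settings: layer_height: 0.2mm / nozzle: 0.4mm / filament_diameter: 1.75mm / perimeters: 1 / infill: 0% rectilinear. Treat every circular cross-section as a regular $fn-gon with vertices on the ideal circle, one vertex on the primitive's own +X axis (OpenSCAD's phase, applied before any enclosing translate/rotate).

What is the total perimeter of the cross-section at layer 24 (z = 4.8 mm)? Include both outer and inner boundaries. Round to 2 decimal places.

At z = 4.8 mm: the r=6.5 cylinder contributes a regular 8-gon of circumradius 6.5 (perimeter = 2·8·6.500·sin(180°/8) = 39.80 mm). Overall, the cross-section is a single solid region. Total boundary length (outer) = 39.80 mm.

39.80 mm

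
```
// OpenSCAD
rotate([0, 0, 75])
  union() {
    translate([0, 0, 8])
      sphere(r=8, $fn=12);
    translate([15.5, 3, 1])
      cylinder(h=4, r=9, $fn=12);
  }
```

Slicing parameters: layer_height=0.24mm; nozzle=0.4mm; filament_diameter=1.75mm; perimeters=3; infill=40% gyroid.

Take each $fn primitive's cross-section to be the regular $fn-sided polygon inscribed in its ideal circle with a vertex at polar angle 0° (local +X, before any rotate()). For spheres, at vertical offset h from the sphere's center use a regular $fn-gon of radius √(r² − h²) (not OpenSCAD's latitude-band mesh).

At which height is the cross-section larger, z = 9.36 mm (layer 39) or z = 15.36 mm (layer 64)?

Layer 39 (z = 9.36): the r=8 sphere slices to a regular 12-gon of circumradius 7.884 (√(r²−h²) with h=1.36 from center) (area = (12/2)·7.884²·sin(360°/12) = 186.45 mm²); the cylinder at (15.5, 3) is not intersected at this z (z outside [1, 5]); Combining (union): only the r=8 sphere is present, so the union is just that shape — area = 186.45 mm²; (rotated 75° about Z; rotation is an isometry so areas/perimeters/island counts are preserved). So its area = 186.45 mm². Layer 64 (z = 15.36): the r=8 sphere contributes a regular 12-gon of circumradius √(8²−7.36²) = 3.135 (area = (12/2)·3.135²·sin(360°/12) = 29.49 mm²); the cylinder at (15.5, 3) does not reach this height (z outside [1, 5]); Combining (union): only the r=8 sphere is present, so the union is just that shape — area = 29.49 mm²; (whole slice rotated 75° about Z — lengths, areas and connectivity unchanged). So its area = 29.49 mm². Layer 39 is larger (186.45 vs 29.49 mm²).

layer 39 (z = 9.36 mm)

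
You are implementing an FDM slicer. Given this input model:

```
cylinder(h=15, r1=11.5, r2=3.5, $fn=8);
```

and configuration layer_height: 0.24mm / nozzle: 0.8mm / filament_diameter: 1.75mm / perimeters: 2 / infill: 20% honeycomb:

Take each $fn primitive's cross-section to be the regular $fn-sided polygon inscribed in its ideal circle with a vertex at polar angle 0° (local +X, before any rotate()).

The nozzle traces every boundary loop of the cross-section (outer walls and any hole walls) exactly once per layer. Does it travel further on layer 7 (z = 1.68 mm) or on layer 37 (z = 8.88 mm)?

layer 7 (z = 1.68 mm)

Layer 7 (z = 1.68): the cone (r1=11.5→r2=3.5) has section circumradius 10.604 here — a regular 8-gon (perimeter = 2·8·10.604·sin(180°/8) = 64.93 mm). So its perimeter = 64.93 mm. Layer 37 (z = 8.88): the cone (r1=11.5→r2=3.5) has section circumradius 6.764 here — a regular 8-gon (perimeter = 2·8·6.764·sin(180°/8) = 41.42 mm). So its perimeter = 41.42 mm. Layer 7 is larger (64.93 vs 41.42 mm).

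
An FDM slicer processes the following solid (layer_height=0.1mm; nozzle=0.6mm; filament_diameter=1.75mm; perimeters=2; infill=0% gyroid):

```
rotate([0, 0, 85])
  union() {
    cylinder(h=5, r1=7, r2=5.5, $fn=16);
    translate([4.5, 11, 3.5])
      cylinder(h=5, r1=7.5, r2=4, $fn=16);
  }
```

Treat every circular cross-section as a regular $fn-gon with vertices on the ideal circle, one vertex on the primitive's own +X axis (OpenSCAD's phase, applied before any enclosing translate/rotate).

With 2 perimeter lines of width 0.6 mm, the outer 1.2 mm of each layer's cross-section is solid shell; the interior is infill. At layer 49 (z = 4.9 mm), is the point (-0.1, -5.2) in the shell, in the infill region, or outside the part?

shell

At z = 4.9 mm: the cone (r1=7→r2=5.5) has section circumradius 5.530 here — a regular 16-gon; the cone at (4.5, 11) contributes a regular 16-gon of circumradius 6.520 (interpolated between r1=7.5 and r2=4 at t=0.280); Combining (union): the regions partially overlap (shared area 0.07 mm²), so overlapping operands fuse into one piece — 1 connected region; (rotated 85° about Z; rotation is an isometry so areas/perimeters/island counts are preserved). Overall, the cross-section is a single solid region. Undo the 85° rotation: the query point maps to (-5.189, -0.354) in the un-rotated model frame. The nearest boundary edge runs (-5.11, -2.12)→(-5.53, 0.00); distance from the point to it = 0.27 mm. The point is inside the cross-section, 0.27 mm from the nearest boundary — within the 1.2 mm shell band (2 × 0.6).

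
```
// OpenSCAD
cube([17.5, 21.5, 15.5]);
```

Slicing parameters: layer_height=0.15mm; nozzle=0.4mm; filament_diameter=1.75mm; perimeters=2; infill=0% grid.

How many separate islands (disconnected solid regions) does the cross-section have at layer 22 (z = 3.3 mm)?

1

At z = 3.3 mm: the 17.5×21.5 cube contributes its full rectangle. Overall, the cross-section is a single solid region. Island count = 1.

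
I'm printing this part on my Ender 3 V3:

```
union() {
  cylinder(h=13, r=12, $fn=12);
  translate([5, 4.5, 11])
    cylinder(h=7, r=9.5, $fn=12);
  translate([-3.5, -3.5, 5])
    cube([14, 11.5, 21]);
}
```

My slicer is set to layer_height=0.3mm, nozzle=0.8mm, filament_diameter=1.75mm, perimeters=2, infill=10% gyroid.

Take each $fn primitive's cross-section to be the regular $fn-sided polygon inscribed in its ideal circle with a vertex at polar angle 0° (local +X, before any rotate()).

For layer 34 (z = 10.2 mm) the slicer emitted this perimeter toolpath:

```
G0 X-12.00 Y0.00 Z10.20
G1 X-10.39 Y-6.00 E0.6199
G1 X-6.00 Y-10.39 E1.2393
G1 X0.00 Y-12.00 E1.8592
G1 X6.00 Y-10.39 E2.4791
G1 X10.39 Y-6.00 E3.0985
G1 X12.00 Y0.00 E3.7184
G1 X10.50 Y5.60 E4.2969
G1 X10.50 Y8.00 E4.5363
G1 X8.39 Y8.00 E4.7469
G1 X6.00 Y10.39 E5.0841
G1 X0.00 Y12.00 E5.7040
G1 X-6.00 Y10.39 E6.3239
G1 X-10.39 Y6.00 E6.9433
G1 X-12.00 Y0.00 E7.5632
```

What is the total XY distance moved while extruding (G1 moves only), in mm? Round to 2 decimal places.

75.80 mm

Sum the Euclidean lengths of each G1 segment: total = 75.80 mm.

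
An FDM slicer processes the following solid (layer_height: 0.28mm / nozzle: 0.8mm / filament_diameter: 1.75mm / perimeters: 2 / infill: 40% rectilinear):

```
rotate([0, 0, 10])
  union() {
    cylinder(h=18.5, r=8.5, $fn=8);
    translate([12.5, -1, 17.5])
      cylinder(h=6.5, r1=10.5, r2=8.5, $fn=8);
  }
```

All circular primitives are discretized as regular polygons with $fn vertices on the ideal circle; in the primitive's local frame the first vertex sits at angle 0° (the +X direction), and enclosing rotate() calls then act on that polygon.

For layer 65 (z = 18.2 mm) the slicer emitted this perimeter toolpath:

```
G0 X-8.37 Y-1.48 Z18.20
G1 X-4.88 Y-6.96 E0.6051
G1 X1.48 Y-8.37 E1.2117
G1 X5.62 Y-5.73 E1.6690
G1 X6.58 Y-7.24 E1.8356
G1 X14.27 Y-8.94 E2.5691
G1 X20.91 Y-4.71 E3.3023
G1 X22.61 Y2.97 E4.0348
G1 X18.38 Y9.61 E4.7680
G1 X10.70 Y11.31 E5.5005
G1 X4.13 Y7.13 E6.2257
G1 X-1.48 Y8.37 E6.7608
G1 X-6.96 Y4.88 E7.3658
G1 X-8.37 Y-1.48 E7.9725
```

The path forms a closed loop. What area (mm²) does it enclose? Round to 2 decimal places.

457.59 mm²

Apply the shoelace formula to the sequence of (X, Y) vertices; enclosed area = 457.59 mm².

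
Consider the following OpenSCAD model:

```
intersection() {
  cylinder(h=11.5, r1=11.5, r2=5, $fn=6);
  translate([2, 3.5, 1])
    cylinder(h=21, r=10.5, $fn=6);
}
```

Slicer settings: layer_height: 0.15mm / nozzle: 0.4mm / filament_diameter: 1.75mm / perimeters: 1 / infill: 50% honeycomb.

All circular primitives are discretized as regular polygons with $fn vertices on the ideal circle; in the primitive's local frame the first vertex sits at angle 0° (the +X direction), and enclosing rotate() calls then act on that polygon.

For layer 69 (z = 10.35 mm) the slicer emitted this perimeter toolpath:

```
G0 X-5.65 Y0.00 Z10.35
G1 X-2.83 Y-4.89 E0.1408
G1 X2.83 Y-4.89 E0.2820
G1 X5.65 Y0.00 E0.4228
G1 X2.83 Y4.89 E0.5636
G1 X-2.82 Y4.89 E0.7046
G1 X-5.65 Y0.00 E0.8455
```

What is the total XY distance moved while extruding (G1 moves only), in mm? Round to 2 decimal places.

33.89 mm

Sum the Euclidean lengths of each G1 segment: total = 33.89 mm.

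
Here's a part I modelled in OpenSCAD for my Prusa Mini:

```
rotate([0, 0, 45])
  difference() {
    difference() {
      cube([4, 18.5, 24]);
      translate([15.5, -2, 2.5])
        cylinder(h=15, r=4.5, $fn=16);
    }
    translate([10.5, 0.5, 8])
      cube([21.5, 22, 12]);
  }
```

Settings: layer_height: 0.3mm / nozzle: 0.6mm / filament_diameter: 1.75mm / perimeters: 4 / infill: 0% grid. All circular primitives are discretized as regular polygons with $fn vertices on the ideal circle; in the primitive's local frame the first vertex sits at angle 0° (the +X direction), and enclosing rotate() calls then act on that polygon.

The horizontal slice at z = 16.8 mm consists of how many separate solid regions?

1

At z = 16.8 mm: the cube is present — its section is the full 4×18.5 rectangle; the cylinder at (15.5, -2): section is a regular 16-gon, circumradius r=4.5; Subtracting the remaining from the first: starting from the 4×18.5 cube, the r=4.5 cylinder at (15.5, -2) misses the remaining region (no effect) — 1 connected region; the cube at (10.5, 0.5) is present — its section is the full 21.5×22 rectangle; Subtracting the remaining from the first: starting from the result so far, the 21.5×22 cube at (10.5, 0.5) misses the remaining region (no effect) — 1 connected region; (rotated 45° about Z; rotation is an isometry so areas/perimeters/island counts are preserved). The result has 1 disconnected region.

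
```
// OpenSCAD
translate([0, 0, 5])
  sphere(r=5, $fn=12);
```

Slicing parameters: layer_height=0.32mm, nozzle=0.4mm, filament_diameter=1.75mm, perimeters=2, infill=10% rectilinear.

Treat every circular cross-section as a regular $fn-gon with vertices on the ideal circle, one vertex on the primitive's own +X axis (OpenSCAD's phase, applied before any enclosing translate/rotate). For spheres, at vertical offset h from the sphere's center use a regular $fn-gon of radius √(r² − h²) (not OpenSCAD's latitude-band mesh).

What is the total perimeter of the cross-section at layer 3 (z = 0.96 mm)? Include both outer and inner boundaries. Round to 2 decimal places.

18.30 mm

At z = 0.96 mm: the r=5 sphere slices to a regular 12-gon of circumradius 2.946 (√(r²−h²) with h=4.04 from center) (perimeter = 2·12·2.946·sin(180°/12) = 18.30 mm). Overall, the cross-section is a single solid region. Total boundary length (outer) = 18.30 mm.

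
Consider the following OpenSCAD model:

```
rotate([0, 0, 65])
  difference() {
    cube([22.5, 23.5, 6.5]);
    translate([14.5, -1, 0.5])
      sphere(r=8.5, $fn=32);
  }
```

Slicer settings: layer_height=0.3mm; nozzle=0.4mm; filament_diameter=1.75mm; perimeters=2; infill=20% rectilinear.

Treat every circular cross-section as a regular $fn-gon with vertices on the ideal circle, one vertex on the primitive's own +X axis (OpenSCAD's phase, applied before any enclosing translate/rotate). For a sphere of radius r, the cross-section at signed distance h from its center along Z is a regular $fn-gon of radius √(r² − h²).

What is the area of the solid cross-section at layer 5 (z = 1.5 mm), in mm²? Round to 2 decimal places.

At z = 1.5 mm: the cube is present — its section is the full 22.5×23.5 rectangle (area 528.75 mm²); the r=8.5 sphere at (14.5, -1) slices to a regular 32-gon of circumradius 8.441 (√(r²−h²) with h=1 from center) (area = (32/2)·8.441²·sin(360°/32) = 222.40 mm²); After the difference (first − rest): starting from the 22.5×23.5 cube (528.75 mm²), the r=8.5 sphere at (14.5, -1) partially overlaps it — only the 94.09 mm² overlap (of its 222.40 mm²) is removed, clipping the outline — area = 434.66 mm²; (whole slice rotated 65° about Z — lengths, areas and connectivity unchanged). Overall, the cross-section is a single solid region. Net area = 434.66 mm².

434.66 mm²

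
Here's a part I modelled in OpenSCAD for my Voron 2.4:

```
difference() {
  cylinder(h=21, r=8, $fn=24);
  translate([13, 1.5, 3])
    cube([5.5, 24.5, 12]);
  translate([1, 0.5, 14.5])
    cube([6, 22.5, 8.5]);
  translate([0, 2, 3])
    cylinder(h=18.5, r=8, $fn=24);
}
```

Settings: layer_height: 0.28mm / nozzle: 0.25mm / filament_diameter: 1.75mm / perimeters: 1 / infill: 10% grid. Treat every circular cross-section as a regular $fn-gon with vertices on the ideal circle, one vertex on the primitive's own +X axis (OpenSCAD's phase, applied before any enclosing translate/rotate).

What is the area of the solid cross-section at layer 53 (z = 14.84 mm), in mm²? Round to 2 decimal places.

At z = 14.84 mm: the r=8 cylinder contributes a regular 24-gon of circumradius 8 (area = (24/2)·8.000²·sin(360°/24) = 198.77 mm²); the 5.5×24.5 cube at (13, 1.5) contributes its full rectangle (area 134.75 mm²); the cube at (1, 0.5) is present — its section is the full 6×22.5 rectangle (area 135.00 mm²); the r=8 cylinder at (0, 2) gives a regular 24-gon of circumradius 8 (constant along its height) (area = (24/2)·8.000²·sin(360°/24) = 198.77 mm²); Taking the first minus the rest: starting from the r=8 cylinder (198.77 mm²), the 5.5×24.5 cube at (13, 1.5) misses the remaining region (no effect); the 6×22.5 cube at (1, 0.5) partially overlaps it — only the 36.33 mm² overlap (of its 135.00 mm²) is removed, clipping the outline; the r=8 cylinder at (0, 2) partially overlaps it — only the 130.70 mm² overlap (of its 198.77 mm²) is removed, clipping the outline — area = 31.74 mm². Overall, the cross-section is a single solid region. Net area = 31.74 mm².

31.74 mm²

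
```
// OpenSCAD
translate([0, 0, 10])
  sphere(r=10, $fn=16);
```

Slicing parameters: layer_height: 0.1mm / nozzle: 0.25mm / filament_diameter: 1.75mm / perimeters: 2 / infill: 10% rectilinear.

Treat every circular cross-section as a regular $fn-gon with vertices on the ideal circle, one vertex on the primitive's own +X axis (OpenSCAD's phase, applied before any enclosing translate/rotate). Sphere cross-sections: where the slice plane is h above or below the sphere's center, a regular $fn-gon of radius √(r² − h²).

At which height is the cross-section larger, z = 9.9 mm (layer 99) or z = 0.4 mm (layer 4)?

layer 99 (z = 9.9 mm)

Layer 99 (z = 9.9): the r=10 sphere slices to a regular 16-gon of circumradius 9.999 (√(r²−h²) with h=0.1 from center) (area = (16/2)·9.999²·sin(360°/16) = 306.12 mm²). So its area = 306.12 mm². Layer 4 (z = 0.4): the r=10 sphere contributes a regular 16-gon of circumradius √(10²−9.6²) = 2.800 (area = (16/2)·2.800²·sin(360°/16) = 24.00 mm²). So its area = 24.00 mm². Layer 99 is larger (306.12 vs 24.00 mm²).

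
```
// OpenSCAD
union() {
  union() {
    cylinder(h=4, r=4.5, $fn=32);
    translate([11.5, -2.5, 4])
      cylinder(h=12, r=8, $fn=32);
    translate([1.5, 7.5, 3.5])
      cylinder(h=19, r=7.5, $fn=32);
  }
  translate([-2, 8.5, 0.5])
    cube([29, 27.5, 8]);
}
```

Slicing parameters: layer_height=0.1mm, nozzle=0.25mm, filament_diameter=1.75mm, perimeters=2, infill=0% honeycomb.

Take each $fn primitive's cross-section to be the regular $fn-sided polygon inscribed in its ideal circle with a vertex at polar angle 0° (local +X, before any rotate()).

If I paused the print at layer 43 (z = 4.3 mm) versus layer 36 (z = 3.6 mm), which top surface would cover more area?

layer 43 (z = 4.3 mm)

Layer 43 (z = 4.3): the cylinder does not reach this height (z outside [0, 4]); the r=8 cylinder at (11.5, -2.5) gives a regular 32-gon of circumradius 8 (constant along its height) (area = (32/2)·8.000²·sin(360°/32) = 199.77 mm²); the cylinder at (1.5, 7.5): section is a regular 32-gon, circumradius r=7.5 (area = (32/2)·7.500²·sin(360°/32) = 175.58 mm²); Taking the union: the regions partially overlap — summed areas 375.35 mm² minus the doubly-counted overlap 5.48 mm² gives 369.87 mm² — area = 369.87 mm²; the cube at (-2, 8.5) is present — its section is the full 29×27.5 rectangle (area 797.50 mm²); Merging all regions: the regions partially overlap — summed areas 1167.37 mm² minus the doubly-counted overlap 58.12 mm² gives 1109.25 mm² — area = 1109.25 mm². So its area = 1109.25 mm². Layer 36 (z = 3.6): the r=4.5 cylinder gives a regular 32-gon of circumradius 4.5 (constant along its height) (area = (32/2)·4.500²·sin(360°/32) = 63.21 mm²); the cylinder at (11.5, -2.5) is not intersected at this z (z outside [4, 16]); the r=7.5 cylinder at (1.5, 7.5) gives a regular 32-gon of circumradius 7.5 (constant along its height) (area = (32/2)·7.500²·sin(360°/32) = 175.58 mm²); Combining (union): the regions partially overlap — summed areas 238.79 mm² minus the doubly-counted overlap 26.08 mm² gives 212.71 mm² — area = 212.71 mm²; the cube at (-2, 8.5) is present — its section is the full 29×27.5 rectangle (area 797.50 mm²); Merging all regions: the regions partially overlap — summed areas 1010.21 mm² minus the doubly-counted overlap 58.12 mm² gives 952.09 mm² — area = 952.09 mm². So its area = 952.09 mm². Layer 43 is larger (1109.25 vs 952.09 mm²).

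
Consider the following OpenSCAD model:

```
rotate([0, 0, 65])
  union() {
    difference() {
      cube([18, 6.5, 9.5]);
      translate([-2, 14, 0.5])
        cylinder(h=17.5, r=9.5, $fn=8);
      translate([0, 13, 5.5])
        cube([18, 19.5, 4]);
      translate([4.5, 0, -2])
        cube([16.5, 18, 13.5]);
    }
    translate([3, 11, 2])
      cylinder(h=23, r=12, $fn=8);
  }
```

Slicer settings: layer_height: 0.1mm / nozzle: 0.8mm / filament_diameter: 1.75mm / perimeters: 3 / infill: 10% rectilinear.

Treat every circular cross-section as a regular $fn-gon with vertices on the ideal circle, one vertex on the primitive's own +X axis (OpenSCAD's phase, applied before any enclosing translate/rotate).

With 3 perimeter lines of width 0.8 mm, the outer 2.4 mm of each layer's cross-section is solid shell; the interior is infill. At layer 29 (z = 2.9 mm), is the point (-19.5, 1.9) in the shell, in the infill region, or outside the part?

At z = 2.9 mm: the cube (footprint 18×6.5) is included at this height; the cylinder at (-2, 14): section is a regular 8-gon, circumradius r=9.5; the cube at (0, 13) is not intersected at this z (z outside [5.5, 9.5]); the cube at (4.5, 0) (footprint 16.5×18) is included at this height; Taking the first minus the rest: starting from the 18×6.5 cube, the r=9.5 cylinder at (-2, 14) partially overlaps it — only the 1.66 mm² overlap (of its 255.27 mm²) is removed, clipping the outline; the 16.5×18 cube at (4.5, 0) partially overlaps it — only the 87.75 mm² overlap (of its 297.00 mm²) is removed, clipping the outline — 1 connected region; the r=12 cylinder at (3, 11) gives a regular 8-gon of circumradius 12 (constant along its height); Taking the union: the regions partially overlap (shared area 27.52 mm²), so overlapping operands fuse into one piece — 1 connected region; (rotated 65° about Z; rotation is an isometry so areas/perimeters/island counts are preserved). Overall, the cross-section is a single solid region. Undo the 65° rotation: the query point maps to (-6.519, 18.476) in the un-rotated model frame. The nearest boundary edge runs (-9.00, 11.00)→(-5.49, 19.49); distance from the point to it = 0.57 mm. The point is not inside any of the regions above, so it lies outside the cross-section (0.57 mm from the nearest boundary).

outside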